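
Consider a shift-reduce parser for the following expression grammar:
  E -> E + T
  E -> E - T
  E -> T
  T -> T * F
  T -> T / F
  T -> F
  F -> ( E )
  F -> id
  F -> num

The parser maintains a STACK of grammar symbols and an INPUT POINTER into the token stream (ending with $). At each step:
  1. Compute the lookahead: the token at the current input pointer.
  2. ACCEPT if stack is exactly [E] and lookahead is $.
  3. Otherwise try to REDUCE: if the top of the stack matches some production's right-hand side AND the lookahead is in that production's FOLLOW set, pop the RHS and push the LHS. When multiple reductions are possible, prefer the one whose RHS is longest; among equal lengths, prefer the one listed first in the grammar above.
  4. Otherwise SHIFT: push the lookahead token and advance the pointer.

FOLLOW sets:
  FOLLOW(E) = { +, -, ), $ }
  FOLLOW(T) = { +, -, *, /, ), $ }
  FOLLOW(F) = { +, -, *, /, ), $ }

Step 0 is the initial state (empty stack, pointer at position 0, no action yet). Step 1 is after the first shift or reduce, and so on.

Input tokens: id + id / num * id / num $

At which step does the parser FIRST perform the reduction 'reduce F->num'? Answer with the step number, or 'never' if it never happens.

Step 1: shift id. Stack=[id] ptr=1 lookahead=+ remaining=[+ id / num * id / num $]
Step 2: reduce F->id. Stack=[F] ptr=1 lookahead=+ remaining=[+ id / num * id / num $]
Step 3: reduce T->F. Stack=[T] ptr=1 lookahead=+ remaining=[+ id / num * id / num $]
Step 4: reduce E->T. Stack=[E] ptr=1 lookahead=+ remaining=[+ id / num * id / num $]
Step 5: shift +. Stack=[E +] ptr=2 lookahead=id remaining=[id / num * id / num $]
Step 6: shift id. Stack=[E + id] ptr=3 lookahead=/ remaining=[/ num * id / num $]
Step 7: reduce F->id. Stack=[E + F] ptr=3 lookahead=/ remaining=[/ num * id / num $]
Step 8: reduce T->F. Stack=[E + T] ptr=3 lookahead=/ remaining=[/ num * id / num $]
Step 9: shift /. Stack=[E + T /] ptr=4 lookahead=num remaining=[num * id / num $]
Step 10: shift num. Stack=[E + T / num] ptr=5 lookahead=* remaining=[* id / num $]
Step 11: reduce F->num. Stack=[E + T / F] ptr=5 lookahead=* remaining=[* id / num $]

Answer: 11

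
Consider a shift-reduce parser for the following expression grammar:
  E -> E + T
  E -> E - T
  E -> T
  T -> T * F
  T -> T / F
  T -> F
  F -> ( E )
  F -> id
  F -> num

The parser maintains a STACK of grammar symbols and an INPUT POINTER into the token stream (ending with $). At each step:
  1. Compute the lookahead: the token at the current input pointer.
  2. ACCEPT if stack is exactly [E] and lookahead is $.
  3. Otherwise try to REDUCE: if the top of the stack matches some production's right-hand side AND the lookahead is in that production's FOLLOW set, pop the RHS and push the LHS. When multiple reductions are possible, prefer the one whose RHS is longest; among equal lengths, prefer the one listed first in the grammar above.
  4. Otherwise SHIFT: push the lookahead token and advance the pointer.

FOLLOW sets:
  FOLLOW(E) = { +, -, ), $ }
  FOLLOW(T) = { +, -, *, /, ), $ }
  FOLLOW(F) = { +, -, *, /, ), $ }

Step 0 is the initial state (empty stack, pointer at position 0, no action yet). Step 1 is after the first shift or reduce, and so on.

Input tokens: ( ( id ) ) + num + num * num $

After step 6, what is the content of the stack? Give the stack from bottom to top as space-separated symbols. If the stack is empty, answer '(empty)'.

Step 1: shift (. Stack=[(] ptr=1 lookahead=( remaining=[( id ) ) + num + num * num $]
Step 2: shift (. Stack=[( (] ptr=2 lookahead=id remaining=[id ) ) + num + num * num $]
Step 3: shift id. Stack=[( ( id] ptr=3 lookahead=) remaining=[) ) + num + num * num $]
Step 4: reduce F->id. Stack=[( ( F] ptr=3 lookahead=) remaining=[) ) + num + num * num $]
Step 5: reduce T->F. Stack=[( ( T] ptr=3 lookahead=) remaining=[) ) + num + num * num $]
Step 6: reduce E->T. Stack=[( ( E] ptr=3 lookahead=) remaining=[) ) + num + num * num $]

Answer: ( ( E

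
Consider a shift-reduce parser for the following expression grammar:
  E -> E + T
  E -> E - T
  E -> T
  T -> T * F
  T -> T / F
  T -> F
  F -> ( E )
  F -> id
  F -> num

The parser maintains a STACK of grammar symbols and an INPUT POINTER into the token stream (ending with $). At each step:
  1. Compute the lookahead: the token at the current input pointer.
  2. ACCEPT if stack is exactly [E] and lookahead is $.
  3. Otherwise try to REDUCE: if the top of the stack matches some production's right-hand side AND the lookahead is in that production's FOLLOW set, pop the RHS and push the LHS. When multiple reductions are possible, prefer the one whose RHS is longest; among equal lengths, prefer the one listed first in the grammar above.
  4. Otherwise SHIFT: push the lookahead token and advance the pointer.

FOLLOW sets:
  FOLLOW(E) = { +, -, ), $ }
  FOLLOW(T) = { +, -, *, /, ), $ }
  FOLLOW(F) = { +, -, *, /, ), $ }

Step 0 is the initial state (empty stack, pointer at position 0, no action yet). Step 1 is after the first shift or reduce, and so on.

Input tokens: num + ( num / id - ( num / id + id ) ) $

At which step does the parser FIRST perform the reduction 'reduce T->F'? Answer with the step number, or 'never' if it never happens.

Answer: 3

Derivation:
Step 1: shift num. Stack=[num] ptr=1 lookahead=+ remaining=[+ ( num / id - ( num / id + id ) ) $]
Step 2: reduce F->num. Stack=[F] ptr=1 lookahead=+ remaining=[+ ( num / id - ( num / id + id ) ) $]
Step 3: reduce T->F. Stack=[T] ptr=1 lookahead=+ remaining=[+ ( num / id - ( num / id + id ) ) $]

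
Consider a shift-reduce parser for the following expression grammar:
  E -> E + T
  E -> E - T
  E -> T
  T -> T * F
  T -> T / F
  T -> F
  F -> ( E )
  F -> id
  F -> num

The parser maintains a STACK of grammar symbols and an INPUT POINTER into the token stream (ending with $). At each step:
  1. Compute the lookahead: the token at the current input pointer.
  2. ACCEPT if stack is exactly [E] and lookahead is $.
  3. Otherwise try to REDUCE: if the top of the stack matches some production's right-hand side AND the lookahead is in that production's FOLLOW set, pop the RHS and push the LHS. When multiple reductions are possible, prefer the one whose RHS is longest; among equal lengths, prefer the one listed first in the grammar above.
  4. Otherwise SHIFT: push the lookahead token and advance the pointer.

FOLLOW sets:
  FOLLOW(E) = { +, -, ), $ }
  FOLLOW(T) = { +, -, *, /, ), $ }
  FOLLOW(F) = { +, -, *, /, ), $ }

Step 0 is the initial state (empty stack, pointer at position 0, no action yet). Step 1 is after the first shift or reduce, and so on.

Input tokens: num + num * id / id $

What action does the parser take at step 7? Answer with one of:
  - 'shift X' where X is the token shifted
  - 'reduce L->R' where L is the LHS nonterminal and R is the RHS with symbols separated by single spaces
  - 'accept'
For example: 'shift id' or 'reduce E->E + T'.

Answer: reduce F->num

Derivation:
Step 1: shift num. Stack=[num] ptr=1 lookahead=+ remaining=[+ num * id / id $]
Step 2: reduce F->num. Stack=[F] ptr=1 lookahead=+ remaining=[+ num * id / id $]
Step 3: reduce T->F. Stack=[T] ptr=1 lookahead=+ remaining=[+ num * id / id $]
Step 4: reduce E->T. Stack=[E] ptr=1 lookahead=+ remaining=[+ num * id / id $]
Step 5: shift +. Stack=[E +] ptr=2 lookahead=num remaining=[num * id / id $]
Step 6: shift num. Stack=[E + num] ptr=3 lookahead=* remaining=[* id / id $]
Step 7: reduce F->num. Stack=[E + F] ptr=3 lookahead=* remaining=[* id / id $]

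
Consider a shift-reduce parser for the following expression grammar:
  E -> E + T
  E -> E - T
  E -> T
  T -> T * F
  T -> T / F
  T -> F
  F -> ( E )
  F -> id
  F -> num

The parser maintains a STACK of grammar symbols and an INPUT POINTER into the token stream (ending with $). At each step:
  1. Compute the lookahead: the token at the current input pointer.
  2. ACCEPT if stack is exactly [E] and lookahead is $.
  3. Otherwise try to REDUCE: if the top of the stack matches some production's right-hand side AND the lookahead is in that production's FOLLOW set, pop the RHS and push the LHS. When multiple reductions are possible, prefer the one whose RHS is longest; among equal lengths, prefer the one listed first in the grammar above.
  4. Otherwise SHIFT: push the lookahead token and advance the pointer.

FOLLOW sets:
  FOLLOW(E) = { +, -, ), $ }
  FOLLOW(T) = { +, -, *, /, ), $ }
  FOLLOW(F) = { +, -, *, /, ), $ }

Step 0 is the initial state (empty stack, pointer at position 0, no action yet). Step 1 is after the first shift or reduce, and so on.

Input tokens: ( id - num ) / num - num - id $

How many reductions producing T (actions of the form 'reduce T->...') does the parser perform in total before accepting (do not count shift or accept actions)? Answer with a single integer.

Step 1: shift (. Stack=[(] ptr=1 lookahead=id remaining=[id - num ) / num - num - id $]
Step 2: shift id. Stack=[( id] ptr=2 lookahead=- remaining=[- num ) / num - num - id $]
Step 3: reduce F->id. Stack=[( F] ptr=2 lookahead=- remaining=[- num ) / num - num - id $]
Step 4: reduce T->F. Stack=[( T] ptr=2 lookahead=- remaining=[- num ) / num - num - id $]
Step 5: reduce E->T. Stack=[( E] ptr=2 lookahead=- remaining=[- num ) / num - num - id $]
Step 6: shift -. Stack=[( E -] ptr=3 lookahead=num remaining=[num ) / num - num - id $]
Step 7: shift num. Stack=[( E - num] ptr=4 lookahead=) remaining=[) / num - num - id $]
Step 8: reduce F->num. Stack=[( E - F] ptr=4 lookahead=) remaining=[) / num - num - id $]
Step 9: reduce T->F. Stack=[( E - T] ptr=4 lookahead=) remaining=[) / num - num - id $]
Step 10: reduce E->E - T. Stack=[( E] ptr=4 lookahead=) remaining=[) / num - num - id $]
Step 11: shift ). Stack=[( E )] ptr=5 lookahead=/ remaining=[/ num - num - id $]
Step 12: reduce F->( E ). Stack=[F] ptr=5 lookahead=/ remaining=[/ num - num - id $]
Step 13: reduce T->F. Stack=[T] ptr=5 lookahead=/ remaining=[/ num - num - id $]
Step 14: shift /. Stack=[T /] ptr=6 lookahead=num remaining=[num - num - id $]
Step 15: shift num. Stack=[T / num] ptr=7 lookahead=- remaining=[- num - id $]
Step 16: reduce F->num. Stack=[T / F] ptr=7 lookahead=- remaining=[- num - id $]
Step 17: reduce T->T / F. Stack=[T] ptr=7 lookahead=- remaining=[- num - id $]
Step 18: reduce E->T. Stack=[E] ptr=7 lookahead=- remaining=[- num - id $]
Step 19: shift -. Stack=[E -] ptr=8 lookahead=num remaining=[num - id $]
Step 20: shift num. Stack=[E - num] ptr=9 lookahead=- remaining=[- id $]
Step 21: reduce F->num. Stack=[E - F] ptr=9 lookahead=- remaining=[- id $]
Step 22: reduce T->F. Stack=[E - T] ptr=9 lookahead=- remaining=[- id $]
Step 23: reduce E->E - T. Stack=[E] ptr=9 lookahead=- remaining=[- id $]
Step 24: shift -. Stack=[E -] ptr=10 lookahead=id remaining=[id $]
Step 25: shift id. Stack=[E - id] ptr=11 lookahead=$ remaining=[$]
Step 26: reduce F->id. Stack=[E - F] ptr=11 lookahead=$ remaining=[$]
Step 27: reduce T->F. Stack=[E - T] ptr=11 lookahead=$ remaining=[$]
Step 28: reduce E->E - T. Stack=[E] ptr=11 lookahead=$ remaining=[$]
Step 29: accept. Stack=[E] ptr=11 lookahead=$ remaining=[$]

Answer: 6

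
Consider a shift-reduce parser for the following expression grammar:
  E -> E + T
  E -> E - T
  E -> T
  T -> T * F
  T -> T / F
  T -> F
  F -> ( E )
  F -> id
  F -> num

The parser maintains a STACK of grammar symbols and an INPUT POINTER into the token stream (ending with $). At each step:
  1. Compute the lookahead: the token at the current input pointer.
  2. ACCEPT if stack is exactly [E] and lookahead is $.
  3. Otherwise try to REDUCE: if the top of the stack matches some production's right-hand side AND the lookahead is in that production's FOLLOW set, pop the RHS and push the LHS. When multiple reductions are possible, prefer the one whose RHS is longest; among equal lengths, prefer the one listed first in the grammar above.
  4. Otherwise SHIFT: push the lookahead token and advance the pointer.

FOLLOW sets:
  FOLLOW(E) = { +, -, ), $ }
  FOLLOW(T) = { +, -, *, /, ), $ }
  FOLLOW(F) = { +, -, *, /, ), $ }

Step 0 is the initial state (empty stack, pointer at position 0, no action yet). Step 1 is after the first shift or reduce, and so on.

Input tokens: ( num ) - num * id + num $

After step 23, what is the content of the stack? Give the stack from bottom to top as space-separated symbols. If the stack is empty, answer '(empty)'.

Answer: E

Derivation:
Step 1: shift (. Stack=[(] ptr=1 lookahead=num remaining=[num ) - num * id + num $]
Step 2: shift num. Stack=[( num] ptr=2 lookahead=) remaining=[) - num * id + num $]
Step 3: reduce F->num. Stack=[( F] ptr=2 lookahead=) remaining=[) - num * id + num $]
Step 4: reduce T->F. Stack=[( T] ptr=2 lookahead=) remaining=[) - num * id + num $]
Step 5: reduce E->T. Stack=[( E] ptr=2 lookahead=) remaining=[) - num * id + num $]
Step 6: shift ). Stack=[( E )] ptr=3 lookahead=- remaining=[- num * id + num $]
Step 7: reduce F->( E ). Stack=[F] ptr=3 lookahead=- remaining=[- num * id + num $]
Step 8: reduce T->F. Stack=[T] ptr=3 lookahead=- remaining=[- num * id + num $]
Step 9: reduce E->T. Stack=[E] ptr=3 lookahead=- remaining=[- num * id + num $]
Step 10: shift -. Stack=[E -] ptr=4 lookahead=num remaining=[num * id + num $]
Step 11: shift num. Stack=[E - num] ptr=5 lookahead=* remaining=[* id + num $]
Step 12: reduce F->num. Stack=[E - F] ptr=5 lookahead=* remaining=[* id + num $]
Step 13: reduce T->F. Stack=[E - T] ptr=5 lookahead=* remaining=[* id + num $]
Step 14: shift *. Stack=[E - T *] ptr=6 lookahead=id remaining=[id + num $]
Step 15: shift id. Stack=[E - T * id] ptr=7 lookahead=+ remaining=[+ num $]
Step 16: reduce F->id. Stack=[E - T * F] ptr=7 lookahead=+ remaining=[+ num $]
Step 17: reduce T->T * F. Stack=[E - T] ptr=7 lookahead=+ remaining=[+ num $]
Step 18: reduce E->E - T. Stack=[E] ptr=7 lookahead=+ remaining=[+ num $]
Step 19: shift +. Stack=[E +] ptr=8 lookahead=num remaining=[num $]
Step 20: shift num. Stack=[E + num] ptr=9 lookahead=$ remaining=[$]
Step 21: reduce F->num. Stack=[E + F] ptr=9 lookahead=$ remaining=[$]
Step 22: reduce T->F. Stack=[E + T] ptr=9 lookahead=$ remaining=[$]
Step 23: reduce E->E + T. Stack=[E] ptr=9 lookahead=$ remaining=[$]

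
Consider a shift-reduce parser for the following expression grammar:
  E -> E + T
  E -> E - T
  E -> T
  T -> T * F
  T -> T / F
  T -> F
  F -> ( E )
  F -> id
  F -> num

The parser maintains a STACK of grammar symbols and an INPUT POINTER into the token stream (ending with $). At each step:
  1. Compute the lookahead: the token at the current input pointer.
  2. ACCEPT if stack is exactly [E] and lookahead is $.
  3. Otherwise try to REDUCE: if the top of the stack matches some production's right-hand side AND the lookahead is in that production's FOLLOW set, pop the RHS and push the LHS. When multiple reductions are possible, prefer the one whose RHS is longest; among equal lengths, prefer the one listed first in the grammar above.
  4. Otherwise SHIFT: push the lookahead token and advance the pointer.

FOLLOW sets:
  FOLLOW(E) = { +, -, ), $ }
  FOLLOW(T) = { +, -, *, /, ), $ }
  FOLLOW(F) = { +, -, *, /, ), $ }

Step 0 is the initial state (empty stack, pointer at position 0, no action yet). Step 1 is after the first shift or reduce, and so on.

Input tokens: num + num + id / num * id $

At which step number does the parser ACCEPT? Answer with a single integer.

Answer: 23

Derivation:
Step 1: shift num. Stack=[num] ptr=1 lookahead=+ remaining=[+ num + id / num * id $]
Step 2: reduce F->num. Stack=[F] ptr=1 lookahead=+ remaining=[+ num + id / num * id $]
Step 3: reduce T->F. Stack=[T] ptr=1 lookahead=+ remaining=[+ num + id / num * id $]
Step 4: reduce E->T. Stack=[E] ptr=1 lookahead=+ remaining=[+ num + id / num * id $]
Step 5: shift +. Stack=[E +] ptr=2 lookahead=num remaining=[num + id / num * id $]
Step 6: shift num. Stack=[E + num] ptr=3 lookahead=+ remaining=[+ id / num * id $]
Step 7: reduce F->num. Stack=[E + F] ptr=3 lookahead=+ remaining=[+ id / num * id $]
Step 8: reduce T->F. Stack=[E + T] ptr=3 lookahead=+ remaining=[+ id / num * id $]
Step 9: reduce E->E + T. Stack=[E] ptr=3 lookahead=+ remaining=[+ id / num * id $]
Step 10: shift +. Stack=[E +] ptr=4 lookahead=id remaining=[id / num * id $]
Step 11: shift id. Stack=[E + id] ptr=5 lookahead=/ remaining=[/ num * id $]
Step 12: reduce F->id. Stack=[E + F] ptr=5 lookahead=/ remaining=[/ num * id $]
Step 13: reduce T->F. Stack=[E + T] ptr=5 lookahead=/ remaining=[/ num * id $]
Step 14: shift /. Stack=[E + T /] ptr=6 lookahead=num remaining=[num * id $]
Step 15: shift num. Stack=[E + T / num] ptr=7 lookahead=* remaining=[* id $]
Step 16: reduce F->num. Stack=[E + T / F] ptr=7 lookahead=* remaining=[* id $]
Step 17: reduce T->T / F. Stack=[E + T] ptr=7 lookahead=* remaining=[* id $]
Step 18: shift *. Stack=[E + T *] ptr=8 lookahead=id remaining=[id $]
Step 19: shift id. Stack=[E + T * id] ptr=9 lookahead=$ remaining=[$]
Step 20: reduce F->id. Stack=[E + T * F] ptr=9 lookahead=$ remaining=[$]
Step 21: reduce T->T * F. Stack=[E + T] ptr=9 lookahead=$ remaining=[$]
Step 22: reduce E->E + T. Stack=[E] ptr=9 lookahead=$ remaining=[$]
Step 23: accept. Stack=[E] ptr=9 lookahead=$ remaining=[$]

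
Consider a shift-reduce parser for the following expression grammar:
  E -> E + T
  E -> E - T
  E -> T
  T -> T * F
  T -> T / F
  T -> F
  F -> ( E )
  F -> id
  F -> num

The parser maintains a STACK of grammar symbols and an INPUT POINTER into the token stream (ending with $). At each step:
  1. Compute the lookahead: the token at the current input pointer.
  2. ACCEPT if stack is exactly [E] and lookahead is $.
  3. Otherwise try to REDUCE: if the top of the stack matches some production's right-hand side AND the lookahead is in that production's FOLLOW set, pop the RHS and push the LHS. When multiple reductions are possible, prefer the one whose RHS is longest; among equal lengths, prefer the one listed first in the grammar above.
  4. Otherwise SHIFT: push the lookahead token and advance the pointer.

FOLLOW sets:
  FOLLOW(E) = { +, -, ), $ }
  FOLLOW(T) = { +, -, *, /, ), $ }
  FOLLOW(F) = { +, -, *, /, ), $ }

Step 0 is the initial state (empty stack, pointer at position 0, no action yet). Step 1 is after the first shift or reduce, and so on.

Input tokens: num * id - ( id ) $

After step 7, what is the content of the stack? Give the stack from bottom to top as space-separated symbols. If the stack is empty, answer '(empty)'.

Step 1: shift num. Stack=[num] ptr=1 lookahead=* remaining=[* id - ( id ) $]
Step 2: reduce F->num. Stack=[F] ptr=1 lookahead=* remaining=[* id - ( id ) $]
Step 3: reduce T->F. Stack=[T] ptr=1 lookahead=* remaining=[* id - ( id ) $]
Step 4: shift *. Stack=[T *] ptr=2 lookahead=id remaining=[id - ( id ) $]
Step 5: shift id. Stack=[T * id] ptr=3 lookahead=- remaining=[- ( id ) $]
Step 6: reduce F->id. Stack=[T * F] ptr=3 lookahead=- remaining=[- ( id ) $]
Step 7: reduce T->T * F. Stack=[T] ptr=3 lookahead=- remaining=[- ( id ) $]

Answer: T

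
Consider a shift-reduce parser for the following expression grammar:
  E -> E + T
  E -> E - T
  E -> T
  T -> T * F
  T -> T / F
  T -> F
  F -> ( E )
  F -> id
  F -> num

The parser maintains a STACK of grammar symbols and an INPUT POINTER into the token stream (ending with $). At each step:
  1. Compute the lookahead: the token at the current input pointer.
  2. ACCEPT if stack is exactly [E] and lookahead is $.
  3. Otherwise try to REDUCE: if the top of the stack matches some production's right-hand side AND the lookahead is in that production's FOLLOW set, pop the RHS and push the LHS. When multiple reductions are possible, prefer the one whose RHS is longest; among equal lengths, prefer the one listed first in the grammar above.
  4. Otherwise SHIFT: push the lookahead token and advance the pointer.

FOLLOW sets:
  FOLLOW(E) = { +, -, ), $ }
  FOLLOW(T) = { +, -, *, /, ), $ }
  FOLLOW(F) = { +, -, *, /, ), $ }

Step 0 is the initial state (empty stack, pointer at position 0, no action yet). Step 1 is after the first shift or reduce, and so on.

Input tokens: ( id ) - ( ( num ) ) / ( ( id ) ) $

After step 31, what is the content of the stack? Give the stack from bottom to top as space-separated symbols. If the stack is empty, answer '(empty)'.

Step 1: shift (. Stack=[(] ptr=1 lookahead=id remaining=[id ) - ( ( num ) ) / ( ( id ) ) $]
Step 2: shift id. Stack=[( id] ptr=2 lookahead=) remaining=[) - ( ( num ) ) / ( ( id ) ) $]
Step 3: reduce F->id. Stack=[( F] ptr=2 lookahead=) remaining=[) - ( ( num ) ) / ( ( id ) ) $]
Step 4: reduce T->F. Stack=[( T] ptr=2 lookahead=) remaining=[) - ( ( num ) ) / ( ( id ) ) $]
Step 5: reduce E->T. Stack=[( E] ptr=2 lookahead=) remaining=[) - ( ( num ) ) / ( ( id ) ) $]
Step 6: shift ). Stack=[( E )] ptr=3 lookahead=- remaining=[- ( ( num ) ) / ( ( id ) ) $]
Step 7: reduce F->( E ). Stack=[F] ptr=3 lookahead=- remaining=[- ( ( num ) ) / ( ( id ) ) $]
Step 8: reduce T->F. Stack=[T] ptr=3 lookahead=- remaining=[- ( ( num ) ) / ( ( id ) ) $]
Step 9: reduce E->T. Stack=[E] ptr=3 lookahead=- remaining=[- ( ( num ) ) / ( ( id ) ) $]
Step 10: shift -. Stack=[E -] ptr=4 lookahead=( remaining=[( ( num ) ) / ( ( id ) ) $]
Step 11: shift (. Stack=[E - (] ptr=5 lookahead=( remaining=[( num ) ) / ( ( id ) ) $]
Step 12: shift (. Stack=[E - ( (] ptr=6 lookahead=num remaining=[num ) ) / ( ( id ) ) $]
Step 13: shift num. Stack=[E - ( ( num] ptr=7 lookahead=) remaining=[) ) / ( ( id ) ) $]
Step 14: reduce F->num. Stack=[E - ( ( F] ptr=7 lookahead=) remaining=[) ) / ( ( id ) ) $]
Step 15: reduce T->F. Stack=[E - ( ( T] ptr=7 lookahead=) remaining=[) ) / ( ( id ) ) $]
Step 16: reduce E->T. Stack=[E - ( ( E] ptr=7 lookahead=) remaining=[) ) / ( ( id ) ) $]
Step 17: shift ). Stack=[E - ( ( E )] ptr=8 lookahead=) remaining=[) / ( ( id ) ) $]
Step 18: reduce F->( E ). Stack=[E - ( F] ptr=8 lookahead=) remaining=[) / ( ( id ) ) $]
Step 19: reduce T->F. Stack=[E - ( T] ptr=8 lookahead=) remaining=[) / ( ( id ) ) $]
Step 20: reduce E->T. Stack=[E - ( E] ptr=8 lookahead=) remaining=[) / ( ( id ) ) $]
Step 21: shift ). Stack=[E - ( E )] ptr=9 lookahead=/ remaining=[/ ( ( id ) ) $]
Step 22: reduce F->( E ). Stack=[E - F] ptr=9 lookahead=/ remaining=[/ ( ( id ) ) $]
Step 23: reduce T->F. Stack=[E - T] ptr=9 lookahead=/ remaining=[/ ( ( id ) ) $]
Step 24: shift /. Stack=[E - T /] ptr=10 lookahead=( remaining=[( ( id ) ) $]
Step 25: shift (. Stack=[E - T / (] ptr=11 lookahead=( remaining=[( id ) ) $]
Step 26: shift (. Stack=[E - T / ( (] ptr=12 lookahead=id remaining=[id ) ) $]
Step 27: shift id. Stack=[E - T / ( ( id] ptr=13 lookahead=) remaining=[) ) $]
Step 28: reduce F->id. Stack=[E - T / ( ( F] ptr=13 lookahead=) remaining=[) ) $]
Step 29: reduce T->F. Stack=[E - T / ( ( T] ptr=13 lookahead=) remaining=[) ) $]
Step 30: reduce E->T. Stack=[E - T / ( ( E] ptr=13 lookahead=) remaining=[) ) $]
Step 31: shift ). Stack=[E - T / ( ( E )] ptr=14 lookahead=) remaining=[) $]

Answer: E - T / ( ( E )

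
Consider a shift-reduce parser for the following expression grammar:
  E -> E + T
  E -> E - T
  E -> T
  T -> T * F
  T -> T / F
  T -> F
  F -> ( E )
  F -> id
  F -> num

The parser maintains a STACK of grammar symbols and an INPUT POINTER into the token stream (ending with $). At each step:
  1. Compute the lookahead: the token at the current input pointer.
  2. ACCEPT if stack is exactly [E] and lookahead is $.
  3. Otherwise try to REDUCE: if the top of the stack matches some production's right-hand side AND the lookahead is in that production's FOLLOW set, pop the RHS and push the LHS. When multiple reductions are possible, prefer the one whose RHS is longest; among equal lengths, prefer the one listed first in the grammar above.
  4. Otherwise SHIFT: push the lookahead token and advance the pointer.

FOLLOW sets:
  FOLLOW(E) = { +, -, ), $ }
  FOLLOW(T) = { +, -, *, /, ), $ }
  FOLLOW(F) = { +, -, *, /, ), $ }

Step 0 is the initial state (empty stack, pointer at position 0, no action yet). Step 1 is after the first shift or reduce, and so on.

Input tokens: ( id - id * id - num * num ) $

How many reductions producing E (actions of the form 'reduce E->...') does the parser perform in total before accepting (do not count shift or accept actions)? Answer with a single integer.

Answer: 4

Derivation:
Step 1: shift (. Stack=[(] ptr=1 lookahead=id remaining=[id - id * id - num * num ) $]
Step 2: shift id. Stack=[( id] ptr=2 lookahead=- remaining=[- id * id - num * num ) $]
Step 3: reduce F->id. Stack=[( F] ptr=2 lookahead=- remaining=[- id * id - num * num ) $]
Step 4: reduce T->F. Stack=[( T] ptr=2 lookahead=- remaining=[- id * id - num * num ) $]
Step 5: reduce E->T. Stack=[( E] ptr=2 lookahead=- remaining=[- id * id - num * num ) $]
Step 6: shift -. Stack=[( E -] ptr=3 lookahead=id remaining=[id * id - num * num ) $]
Step 7: shift id. Stack=[( E - id] ptr=4 lookahead=* remaining=[* id - num * num ) $]
Step 8: reduce F->id. Stack=[( E - F] ptr=4 lookahead=* remaining=[* id - num * num ) $]
Step 9: reduce T->F. Stack=[( E - T] ptr=4 lookahead=* remaining=[* id - num * num ) $]
Step 10: shift *. Stack=[( E - T *] ptr=5 lookahead=id remaining=[id - num * num ) $]
Step 11: shift id. Stack=[( E - T * id] ptr=6 lookahead=- remaining=[- num * num ) $]
Step 12: reduce F->id. Stack=[( E - T * F] ptr=6 lookahead=- remaining=[- num * num ) $]
Step 13: reduce T->T * F. Stack=[( E - T] ptr=6 lookahead=- remaining=[- num * num ) $]
Step 14: reduce E->E - T. Stack=[( E] ptr=6 lookahead=- remaining=[- num * num ) $]
Step 15: shift -. Stack=[( E -] ptr=7 lookahead=num remaining=[num * num ) $]
Step 16: shift num. Stack=[( E - num] ptr=8 lookahead=* remaining=[* num ) $]
Step 17: reduce F->num. Stack=[( E - F] ptr=8 lookahead=* remaining=[* num ) $]
Step 18: reduce T->F. Stack=[( E - T] ptr=8 lookahead=* remaining=[* num ) $]
Step 19: shift *. Stack=[( E - T *] ptr=9 lookahead=num remaining=[num ) $]
Step 20: shift num. Stack=[( E - T * num] ptr=10 lookahead=) remaining=[) $]
Step 21: reduce F->num. Stack=[( E - T * F] ptr=10 lookahead=) remaining=[) $]
Step 22: reduce T->T * F. Stack=[( E - T] ptr=10 lookahead=) remaining=[) $]
Step 23: reduce E->E - T. Stack=[( E] ptr=10 lookahead=) remaining=[) $]
Step 24: shift ). Stack=[( E )] ptr=11 lookahead=$ remaining=[$]
Step 25: reduce F->( E ). Stack=[F] ptr=11 lookahead=$ remaining=[$]
Step 26: reduce T->F. Stack=[T] ptr=11 lookahead=$ remaining=[$]
Step 27: reduce E->T. Stack=[E] ptr=11 lookahead=$ remaining=[$]
Step 28: accept. Stack=[E] ptr=11 lookahead=$ remaining=[$]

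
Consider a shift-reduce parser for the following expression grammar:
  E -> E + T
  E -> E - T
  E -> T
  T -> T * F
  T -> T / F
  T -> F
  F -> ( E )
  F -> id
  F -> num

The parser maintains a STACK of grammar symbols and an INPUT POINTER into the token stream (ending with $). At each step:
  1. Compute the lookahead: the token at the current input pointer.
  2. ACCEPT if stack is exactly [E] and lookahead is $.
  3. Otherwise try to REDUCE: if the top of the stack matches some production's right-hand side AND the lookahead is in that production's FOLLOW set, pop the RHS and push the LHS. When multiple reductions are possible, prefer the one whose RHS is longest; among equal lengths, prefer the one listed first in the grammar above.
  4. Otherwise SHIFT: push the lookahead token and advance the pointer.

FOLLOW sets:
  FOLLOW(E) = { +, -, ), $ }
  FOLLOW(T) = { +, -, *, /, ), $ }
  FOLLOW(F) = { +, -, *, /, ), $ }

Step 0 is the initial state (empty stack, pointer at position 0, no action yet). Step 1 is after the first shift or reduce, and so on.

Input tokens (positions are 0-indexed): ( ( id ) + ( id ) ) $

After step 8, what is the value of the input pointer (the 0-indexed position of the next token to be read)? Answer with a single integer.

Step 1: shift (. Stack=[(] ptr=1 lookahead=( remaining=[( id ) + ( id ) ) $]
Step 2: shift (. Stack=[( (] ptr=2 lookahead=id remaining=[id ) + ( id ) ) $]
Step 3: shift id. Stack=[( ( id] ptr=3 lookahead=) remaining=[) + ( id ) ) $]
Step 4: reduce F->id. Stack=[( ( F] ptr=3 lookahead=) remaining=[) + ( id ) ) $]
Step 5: reduce T->F. Stack=[( ( T] ptr=3 lookahead=) remaining=[) + ( id ) ) $]
Step 6: reduce E->T. Stack=[( ( E] ptr=3 lookahead=) remaining=[) + ( id ) ) $]
Step 7: shift ). Stack=[( ( E )] ptr=4 lookahead=+ remaining=[+ ( id ) ) $]
Step 8: reduce F->( E ). Stack=[( F] ptr=4 lookahead=+ remaining=[+ ( id ) ) $]

Answer: 4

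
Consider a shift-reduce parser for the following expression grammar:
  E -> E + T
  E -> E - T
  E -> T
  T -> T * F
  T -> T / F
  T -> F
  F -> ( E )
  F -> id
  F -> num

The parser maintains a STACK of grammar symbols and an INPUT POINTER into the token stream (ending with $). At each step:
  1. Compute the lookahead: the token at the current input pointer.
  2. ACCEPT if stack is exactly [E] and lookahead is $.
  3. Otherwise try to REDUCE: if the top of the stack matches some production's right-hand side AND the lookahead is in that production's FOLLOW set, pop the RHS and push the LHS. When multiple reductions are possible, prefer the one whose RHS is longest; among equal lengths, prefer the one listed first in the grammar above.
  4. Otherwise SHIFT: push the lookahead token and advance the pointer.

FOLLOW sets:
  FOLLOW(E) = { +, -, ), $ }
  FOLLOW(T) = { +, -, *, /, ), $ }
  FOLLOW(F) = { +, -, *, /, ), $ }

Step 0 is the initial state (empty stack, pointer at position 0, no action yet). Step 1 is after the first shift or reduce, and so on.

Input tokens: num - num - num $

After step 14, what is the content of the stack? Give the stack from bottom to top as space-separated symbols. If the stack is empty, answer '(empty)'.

Step 1: shift num. Stack=[num] ptr=1 lookahead=- remaining=[- num - num $]
Step 2: reduce F->num. Stack=[F] ptr=1 lookahead=- remaining=[- num - num $]
Step 3: reduce T->F. Stack=[T] ptr=1 lookahead=- remaining=[- num - num $]
Step 4: reduce E->T. Stack=[E] ptr=1 lookahead=- remaining=[- num - num $]
Step 5: shift -. Stack=[E -] ptr=2 lookahead=num remaining=[num - num $]
Step 6: shift num. Stack=[E - num] ptr=3 lookahead=- remaining=[- num $]
Step 7: reduce F->num. Stack=[E - F] ptr=3 lookahead=- remaining=[- num $]
Step 8: reduce T->F. Stack=[E - T] ptr=3 lookahead=- remaining=[- num $]
Step 9: reduce E->E - T. Stack=[E] ptr=3 lookahead=- remaining=[- num $]
Step 10: shift -. Stack=[E -] ptr=4 lookahead=num remaining=[num $]
Step 11: shift num. Stack=[E - num] ptr=5 lookahead=$ remaining=[$]
Step 12: reduce F->num. Stack=[E - F] ptr=5 lookahead=$ remaining=[$]
Step 13: reduce T->F. Stack=[E - T] ptr=5 lookahead=$ remaining=[$]
Step 14: reduce E->E - T. Stack=[E] ptr=5 lookahead=$ remaining=[$]

Answer: E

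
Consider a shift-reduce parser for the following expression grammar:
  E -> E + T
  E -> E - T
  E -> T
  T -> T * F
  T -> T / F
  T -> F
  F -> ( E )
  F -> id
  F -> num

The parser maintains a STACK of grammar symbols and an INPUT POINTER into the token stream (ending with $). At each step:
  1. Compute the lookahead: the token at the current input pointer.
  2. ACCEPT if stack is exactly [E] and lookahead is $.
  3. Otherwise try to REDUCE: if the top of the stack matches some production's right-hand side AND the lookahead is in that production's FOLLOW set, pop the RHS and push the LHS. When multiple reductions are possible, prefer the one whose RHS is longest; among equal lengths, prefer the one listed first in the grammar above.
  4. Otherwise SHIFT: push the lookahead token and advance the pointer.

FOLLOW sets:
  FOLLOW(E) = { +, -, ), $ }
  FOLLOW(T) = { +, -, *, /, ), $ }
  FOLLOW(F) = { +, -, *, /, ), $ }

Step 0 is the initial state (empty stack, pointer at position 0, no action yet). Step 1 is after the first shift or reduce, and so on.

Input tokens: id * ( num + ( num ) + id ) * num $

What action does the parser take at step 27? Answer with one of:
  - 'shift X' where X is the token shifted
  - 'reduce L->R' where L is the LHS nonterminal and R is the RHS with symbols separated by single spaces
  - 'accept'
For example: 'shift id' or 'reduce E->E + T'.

Answer: reduce T->T * F

Derivation:
Step 1: shift id. Stack=[id] ptr=1 lookahead=* remaining=[* ( num + ( num ) + id ) * num $]
Step 2: reduce F->id. Stack=[F] ptr=1 lookahead=* remaining=[* ( num + ( num ) + id ) * num $]
Step 3: reduce T->F. Stack=[T] ptr=1 lookahead=* remaining=[* ( num + ( num ) + id ) * num $]
Step 4: shift *. Stack=[T *] ptr=2 lookahead=( remaining=[( num + ( num ) + id ) * num $]
Step 5: shift (. Stack=[T * (] ptr=3 lookahead=num remaining=[num + ( num ) + id ) * num $]
Step 6: shift num. Stack=[T * ( num] ptr=4 lookahead=+ remaining=[+ ( num ) + id ) * num $]
Step 7: reduce F->num. Stack=[T * ( F] ptr=4 lookahead=+ remaining=[+ ( num ) + id ) * num $]
Step 8: reduce T->F. Stack=[T * ( T] ptr=4 lookahead=+ remaining=[+ ( num ) + id ) * num $]
Step 9: reduce E->T. Stack=[T * ( E] ptr=4 lookahead=+ remaining=[+ ( num ) + id ) * num $]
Step 10: shift +. Stack=[T * ( E +] ptr=5 lookahead=( remaining=[( num ) + id ) * num $]
Step 11: shift (. Stack=[T * ( E + (] ptr=6 lookahead=num remaining=[num ) + id ) * num $]
Step 12: shift num. Stack=[T * ( E + ( num] ptr=7 lookahead=) remaining=[) + id ) * num $]
Step 13: reduce F->num. Stack=[T * ( E + ( F] ptr=7 lookahead=) remaining=[) + id ) * num $]
Step 14: reduce T->F. Stack=[T * ( E + ( T] ptr=7 lookahead=) remaining=[) + id ) * num $]
Step 15: reduce E->T. Stack=[T * ( E + ( E] ptr=7 lookahead=) remaining=[) + id ) * num $]
Step 16: shift ). Stack=[T * ( E + ( E )] ptr=8 lookahead=+ remaining=[+ id ) * num $]
Step 17: reduce F->( E ). Stack=[T * ( E + F] ptr=8 lookahead=+ remaining=[+ id ) * num $]
Step 18: reduce T->F. Stack=[T * ( E + T] ptr=8 lookahead=+ remaining=[+ id ) * num $]
Step 19: reduce E->E + T. Stack=[T * ( E] ptr=8 lookahead=+ remaining=[+ id ) * num $]
Step 20: shift +. Stack=[T * ( E +] ptr=9 lookahead=id remaining=[id ) * num $]
Step 21: shift id. Stack=[T * ( E + id] ptr=10 lookahead=) remaining=[) * num $]
Step 22: reduce F->id. Stack=[T * ( E + F] ptr=10 lookahead=) remaining=[) * num $]
Step 23: reduce T->F. Stack=[T * ( E + T] ptr=10 lookahead=) remaining=[) * num $]
Step 24: reduce E->E + T. Stack=[T * ( E] ptr=10 lookahead=) remaining=[) * num $]
Step 25: shift ). Stack=[T * ( E )] ptr=11 lookahead=* remaining=[* num $]
Step 26: reduce F->( E ). Stack=[T * F] ptr=11 lookahead=* remaining=[* num $]
Step 27: reduce T->T * F. Stack=[T] ptr=11 lookahead=* remaining=[* num $]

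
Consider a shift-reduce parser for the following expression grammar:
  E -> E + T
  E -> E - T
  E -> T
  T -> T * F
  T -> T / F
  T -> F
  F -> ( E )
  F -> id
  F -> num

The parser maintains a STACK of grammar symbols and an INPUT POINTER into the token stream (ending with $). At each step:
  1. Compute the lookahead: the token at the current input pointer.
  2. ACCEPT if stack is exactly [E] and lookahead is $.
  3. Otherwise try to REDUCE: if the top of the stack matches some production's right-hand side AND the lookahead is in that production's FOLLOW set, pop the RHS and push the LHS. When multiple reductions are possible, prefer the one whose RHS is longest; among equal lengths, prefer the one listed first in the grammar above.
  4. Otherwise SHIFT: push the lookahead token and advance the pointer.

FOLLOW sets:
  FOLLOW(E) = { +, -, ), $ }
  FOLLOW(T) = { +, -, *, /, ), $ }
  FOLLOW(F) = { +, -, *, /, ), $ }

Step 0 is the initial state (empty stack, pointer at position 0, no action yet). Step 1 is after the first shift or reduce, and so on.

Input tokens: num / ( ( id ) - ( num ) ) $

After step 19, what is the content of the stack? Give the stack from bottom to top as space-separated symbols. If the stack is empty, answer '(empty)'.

Answer: T / ( E - ( T

Derivation:
Step 1: shift num. Stack=[num] ptr=1 lookahead=/ remaining=[/ ( ( id ) - ( num ) ) $]
Step 2: reduce F->num. Stack=[F] ptr=1 lookahead=/ remaining=[/ ( ( id ) - ( num ) ) $]
Step 3: reduce T->F. Stack=[T] ptr=1 lookahead=/ remaining=[/ ( ( id ) - ( num ) ) $]
Step 4: shift /. Stack=[T /] ptr=2 lookahead=( remaining=[( ( id ) - ( num ) ) $]
Step 5: shift (. Stack=[T / (] ptr=3 lookahead=( remaining=[( id ) - ( num ) ) $]
Step 6: shift (. Stack=[T / ( (] ptr=4 lookahead=id remaining=[id ) - ( num ) ) $]
Step 7: shift id. Stack=[T / ( ( id] ptr=5 lookahead=) remaining=[) - ( num ) ) $]
Step 8: reduce F->id. Stack=[T / ( ( F] ptr=5 lookahead=) remaining=[) - ( num ) ) $]
Step 9: reduce T->F. Stack=[T / ( ( T] ptr=5 lookahead=) remaining=[) - ( num ) ) $]
Step 10: reduce E->T. Stack=[T / ( ( E] ptr=5 lookahead=) remaining=[) - ( num ) ) $]
Step 11: shift ). Stack=[T / ( ( E )] ptr=6 lookahead=- remaining=[- ( num ) ) $]
Step 12: reduce F->( E ). Stack=[T / ( F] ptr=6 lookahead=- remaining=[- ( num ) ) $]
Step 13: reduce T->F. Stack=[T / ( T] ptr=6 lookahead=- remaining=[- ( num ) ) $]
Step 14: reduce E->T. Stack=[T / ( E] ptr=6 lookahead=- remaining=[- ( num ) ) $]
Step 15: shift -. Stack=[T / ( E -] ptr=7 lookahead=( remaining=[( num ) ) $]
Step 16: shift (. Stack=[T / ( E - (] ptr=8 lookahead=num remaining=[num ) ) $]
Step 17: shift num. Stack=[T / ( E - ( num] ptr=9 lookahead=) remaining=[) ) $]
Step 18: reduce F->num. Stack=[T / ( E - ( F] ptr=9 lookahead=) remaining=[) ) $]
Step 19: reduce T->F. Stack=[T / ( E - ( T] ptr=9 lookahead=) remaining=[) ) $]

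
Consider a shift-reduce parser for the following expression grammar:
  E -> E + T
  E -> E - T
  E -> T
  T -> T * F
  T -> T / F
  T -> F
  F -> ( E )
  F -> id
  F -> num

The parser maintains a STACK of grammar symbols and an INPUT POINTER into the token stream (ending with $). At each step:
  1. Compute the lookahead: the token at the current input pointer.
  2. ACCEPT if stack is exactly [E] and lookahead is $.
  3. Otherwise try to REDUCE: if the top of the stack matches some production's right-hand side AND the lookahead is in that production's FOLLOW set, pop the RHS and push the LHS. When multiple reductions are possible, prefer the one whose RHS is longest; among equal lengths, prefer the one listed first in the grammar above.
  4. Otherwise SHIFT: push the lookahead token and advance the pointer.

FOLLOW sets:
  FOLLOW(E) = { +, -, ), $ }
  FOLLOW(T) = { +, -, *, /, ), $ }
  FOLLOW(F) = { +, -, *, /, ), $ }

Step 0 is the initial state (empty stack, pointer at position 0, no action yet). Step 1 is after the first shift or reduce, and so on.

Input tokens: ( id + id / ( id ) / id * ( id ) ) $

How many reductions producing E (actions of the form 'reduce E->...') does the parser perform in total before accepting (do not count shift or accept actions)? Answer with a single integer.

Step 1: shift (. Stack=[(] ptr=1 lookahead=id remaining=[id + id / ( id ) / id * ( id ) ) $]
Step 2: shift id. Stack=[( id] ptr=2 lookahead=+ remaining=[+ id / ( id ) / id * ( id ) ) $]
Step 3: reduce F->id. Stack=[( F] ptr=2 lookahead=+ remaining=[+ id / ( id ) / id * ( id ) ) $]
Step 4: reduce T->F. Stack=[( T] ptr=2 lookahead=+ remaining=[+ id / ( id ) / id * ( id ) ) $]
Step 5: reduce E->T. Stack=[( E] ptr=2 lookahead=+ remaining=[+ id / ( id ) / id * ( id ) ) $]
Step 6: shift +. Stack=[( E +] ptr=3 lookahead=id remaining=[id / ( id ) / id * ( id ) ) $]
Step 7: shift id. Stack=[( E + id] ptr=4 lookahead=/ remaining=[/ ( id ) / id * ( id ) ) $]
Step 8: reduce F->id. Stack=[( E + F] ptr=4 lookahead=/ remaining=[/ ( id ) / id * ( id ) ) $]
Step 9: reduce T->F. Stack=[( E + T] ptr=4 lookahead=/ remaining=[/ ( id ) / id * ( id ) ) $]
Step 10: shift /. Stack=[( E + T /] ptr=5 lookahead=( remaining=[( id ) / id * ( id ) ) $]
Step 11: shift (. Stack=[( E + T / (] ptr=6 lookahead=id remaining=[id ) / id * ( id ) ) $]
Step 12: shift id. Stack=[( E + T / ( id] ptr=7 lookahead=) remaining=[) / id * ( id ) ) $]
Step 13: reduce F->id. Stack=[( E + T / ( F] ptr=7 lookahead=) remaining=[) / id * ( id ) ) $]
Step 14: reduce T->F. Stack=[( E + T / ( T] ptr=7 lookahead=) remaining=[) / id * ( id ) ) $]
Step 15: reduce E->T. Stack=[( E + T / ( E] ptr=7 lookahead=) remaining=[) / id * ( id ) ) $]
Step 16: shift ). Stack=[( E + T / ( E )] ptr=8 lookahead=/ remaining=[/ id * ( id ) ) $]
Step 17: reduce F->( E ). Stack=[( E + T / F] ptr=8 lookahead=/ remaining=[/ id * ( id ) ) $]
Step 18: reduce T->T / F. Stack=[( E + T] ptr=8 lookahead=/ remaining=[/ id * ( id ) ) $]
Step 19: shift /. Stack=[( E + T /] ptr=9 lookahead=id remaining=[id * ( id ) ) $]
Step 20: shift id. Stack=[( E + T / id] ptr=10 lookahead=* remaining=[* ( id ) ) $]
Step 21: reduce F->id. Stack=[( E + T / F] ptr=10 lookahead=* remaining=[* ( id ) ) $]
Step 22: reduce T->T / F. Stack=[( E + T] ptr=10 lookahead=* remaining=[* ( id ) ) $]
Step 23: shift *. Stack=[( E + T *] ptr=11 lookahead=( remaining=[( id ) ) $]
Step 24: shift (. Stack=[( E + T * (] ptr=12 lookahead=id remaining=[id ) ) $]
Step 25: shift id. Stack=[( E + T * ( id] ptr=13 lookahead=) remaining=[) ) $]
Step 26: reduce F->id. Stack=[( E + T * ( F] ptr=13 lookahead=) remaining=[) ) $]
Step 27: reduce T->F. Stack=[( E + T * ( T] ptr=13 lookahead=) remaining=[) ) $]
Step 28: reduce E->T. Stack=[( E + T * ( E] ptr=13 lookahead=) remaining=[) ) $]
Step 29: shift ). Stack=[( E + T * ( E )] ptr=14 lookahead=) remaining=[) $]
Step 30: reduce F->( E ). Stack=[( E + T * F] ptr=14 lookahead=) remaining=[) $]
Step 31: reduce T->T * F. Stack=[( E + T] ptr=14 lookahead=) remaining=[) $]
Step 32: reduce E->E + T. Stack=[( E] ptr=14 lookahead=) remaining=[) $]
Step 33: shift ). Stack=[( E )] ptr=15 lookahead=$ remaining=[$]
Step 34: reduce F->( E ). Stack=[F] ptr=15 lookahead=$ remaining=[$]
Step 35: reduce T->F. Stack=[T] ptr=15 lookahead=$ remaining=[$]
Step 36: reduce E->T. Stack=[E] ptr=15 lookahead=$ remaining=[$]
Step 37: accept. Stack=[E] ptr=15 lookahead=$ remaining=[$]

Answer: 5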